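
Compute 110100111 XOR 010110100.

XOR: 1 when bits differ
  110100111
^ 010110100
-----------
  100010011
Decimal: 423 ^ 180 = 275



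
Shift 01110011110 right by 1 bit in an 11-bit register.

Original: 01110011110 (decimal 926)
Shift right by 1 position
Drop the 1 low bit; fill with zero on the left
Result: 00111001111 (decimal 463)
Equivalent: 926 >> 1 = 926 ÷ 2^1 = 463



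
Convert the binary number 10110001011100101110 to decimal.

Sum of powers of 2 for each 1-bit:
2^1 + 2^2 + 2^3 + 2^5 + 2^8 + 2^9 + 2^10 + 2^12 + 2^16 + 2^17 + 2^19
= 2 + 4 + 8 + 32 + 256 + 512 + 1024 + 4096 + 65536 + 131072 + 524288
= 726830



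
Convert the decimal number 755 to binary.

Using repeated division by 2:
755 ÷ 2 = 377 remainder 1
377 ÷ 2 = 188 remainder 1
188 ÷ 2 = 94 remainder 0
94 ÷ 2 = 47 remainder 0
47 ÷ 2 = 23 remainder 1
23 ÷ 2 = 11 remainder 1
11 ÷ 2 = 5 remainder 1
5 ÷ 2 = 2 remainder 1
2 ÷ 2 = 1 remainder 0
1 ÷ 2 = 0 remainder 1
Reading remainders bottom to top: 1011110011



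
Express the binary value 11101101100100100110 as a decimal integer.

Sum of powers of 2 for each 1-bit:
2^1 + 2^2 + 2^5 + 2^8 + 2^11 + 2^12 + 2^14 + 2^15 + 2^17 + 2^18 + 2^19
= 2 + 4 + 32 + 256 + 2048 + 4096 + 16384 + 32768 + 131072 + 262144 + 524288
= 973094



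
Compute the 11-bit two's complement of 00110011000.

Original: 00110011000
Step 1 - Invert all bits: 11001100111
Step 2 - Add 1: 11001101000
Verification: 00110011000 + 11001101000 = 100000000000; discarding the end carry (carry out of the top bit) leaves the 11-bit value 00000000000, as required for x + (-x)



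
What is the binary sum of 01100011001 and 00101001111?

Add column by column from the right: bit + bit + carry-in; write the sum mod 2, carry 1 when the sum is 2 or 3.
carry:  11000111110
        01100011001
+       00101001111
-------------------
       010001101000
(the carry out of the leftmost column, 0, becomes the leading bit)
Decimal check:
  01100011001 = 512 + 256 + 16 + 8 + 1 = 793
  00101001111 = 256 + 64 + 8 + 4 + 2 + 1 = 335
  793 + 335 = 1128, and 010001101000 = 1024 + 64 + 32 + 8 = 1128 ✓



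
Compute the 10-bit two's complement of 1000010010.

Original (sign bit 1, negative): 1000010010
Step 1 - Invert all bits: 0111101101
Step 2 - Add 1: 0111101110
Verification: 1000010010 + 0111101110 = 10000000000; discarding the end carry (carry out of the top bit) leaves the 10-bit value 0000000000, as required for x + (-x)



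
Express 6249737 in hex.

Using repeated division by 16 (digits 10–15 are A–F):
6249737 ÷ 16 = 390608 remainder 9
390608 ÷ 16 = 24413 remainder 0
24413 ÷ 16 = 1525 remainder 13 (D)
1525 ÷ 16 = 95 remainder 5
95 ÷ 16 = 5 remainder 15 (F)
5 ÷ 16 = 0 remainder 5
Reading remainders bottom to top: 5F5D09



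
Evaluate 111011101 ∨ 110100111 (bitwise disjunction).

OR: 1 when either bit is 1
  111011101
| 110100111
-----------
  111111111
Decimal: 477 | 423 = 511



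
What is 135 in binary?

Using repeated division by 2:
135 ÷ 2 = 67 remainder 1
67 ÷ 2 = 33 remainder 1
33 ÷ 2 = 16 remainder 1
16 ÷ 2 = 8 remainder 0
8 ÷ 2 = 4 remainder 0
4 ÷ 2 = 2 remainder 0
2 ÷ 2 = 1 remainder 0
1 ÷ 2 = 0 remainder 1
Reading remainders bottom to top: 10000111



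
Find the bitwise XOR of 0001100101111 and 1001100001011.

XOR: 1 when bits differ
  0001100101111
^ 1001100001011
---------------
  1000000100100
Decimal: 815 ^ 4875 = 4132



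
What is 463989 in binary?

Using repeated division by 2:
463989 ÷ 2 = 231994 remainder 1
231994 ÷ 2 = 115997 remainder 0
115997 ÷ 2 = 57998 remainder 1
57998 ÷ 2 = 28999 remainder 0
28999 ÷ 2 = 14499 remainder 1
14499 ÷ 2 = 7249 remainder 1
7249 ÷ 2 = 3624 remainder 1
3624 ÷ 2 = 1812 remainder 0
1812 ÷ 2 = 906 remainder 0
906 ÷ 2 = 453 remainder 0
453 ÷ 2 = 226 remainder 1
226 ÷ 2 = 113 remainder 0
113 ÷ 2 = 56 remainder 1
56 ÷ 2 = 28 remainder 0
28 ÷ 2 = 14 remainder 0
14 ÷ 2 = 7 remainder 0
7 ÷ 2 = 3 remainder 1
3 ÷ 2 = 1 remainder 1
1 ÷ 2 = 0 remainder 1
Reading remainders bottom to top: 1110001010001110101



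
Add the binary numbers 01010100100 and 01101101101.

Add column by column from the right: bit + bit + carry-in; write the sum mod 2, carry 1 when the sum is 2 or 3.
carry:  11111011000
        01010100100
+       01101101101
-------------------
       011000010001
(the carry out of the leftmost column, 0, becomes the leading bit)
Decimal check:
  01010100100 = 512 + 128 + 32 + 4 = 676
  01101101101 = 512 + 256 + 64 + 32 + 8 + 4 + 1 = 877
  676 + 877 = 1553, and 011000010001 = 1024 + 512 + 16 + 1 = 1553 ✓



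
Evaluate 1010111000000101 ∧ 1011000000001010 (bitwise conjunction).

AND: 1 only when both bits are 1
  1010111000000101
& 1011000000001010
------------------
  1010000000000000
Decimal: 44549 & 45066 = 40960



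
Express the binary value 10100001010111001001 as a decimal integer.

Sum of powers of 2 for each 1-bit:
2^0 + 2^3 + 2^6 + 2^7 + 2^8 + 2^10 + 2^12 + 2^17 + 2^19
= 1 + 8 + 64 + 128 + 256 + 1024 + 4096 + 131072 + 524288
= 660937



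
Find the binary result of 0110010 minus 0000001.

Method 1 - Direct subtraction (column by column from the right: bit − bit − borrow-in; if negative, add 2 and borrow 1 from the next column):
borrow: 0000010
        0110010
-       0000001
---------------
        0110001

Method 2 - Add two's complement:
Two's complement of 0000001: invert → 1111110, add 1 → 1111111
  0110010
+ 1111111
---------
 10110001  (end carry out of the top bit = 1)
Discarding the end carry: 0110001
Decimal check:
  0110010 = 32 + 16 + 2 = 50
  0000001 = 1
  50 - 1 = 49, and 0110001 = 32 + 16 + 1 = 49 ✓



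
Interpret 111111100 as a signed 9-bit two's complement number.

Binary: 111111100
Sign bit: 1 (negative)
Invert: 000000011
Add 1:  000000100
Magnitude: 000000100 = 4
Value: -4



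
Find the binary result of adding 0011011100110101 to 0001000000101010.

Add column by column from the right: bit + bit + carry-in; write the sum mod 2, carry 1 when the sum is 2 or 3.
carry:  0110000001000000
        0011011100110101
+       0001000000101010
------------------------
       00100011101011111
(the carry out of the leftmost column, 0, becomes the leading bit)
Decimal check:
  0011011100110101 = 8192 + 4096 + 1024 + 512 + 256 + 32 + 16 + 4 + 1 = 14133
  0001000000101010 = 4096 + 32 + 8 + 2 = 4138
  14133 + 4138 = 18271, and 00100011101011111 = 16384 + 1024 + 512 + 256 + 64 + 16 + 8 + 4 + 2 + 1 = 18271 ✓



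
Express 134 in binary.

Using repeated division by 2:
134 ÷ 2 = 67 remainder 0
67 ÷ 2 = 33 remainder 1
33 ÷ 2 = 16 remainder 1
16 ÷ 2 = 8 remainder 0
8 ÷ 2 = 4 remainder 0
4 ÷ 2 = 2 remainder 0
2 ÷ 2 = 1 remainder 0
1 ÷ 2 = 0 remainder 1
Reading remainders bottom to top: 10000110



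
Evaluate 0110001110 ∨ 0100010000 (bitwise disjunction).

OR: 1 when either bit is 1
  0110001110
| 0100010000
------------
  0110011110
Decimal: 398 | 272 = 414



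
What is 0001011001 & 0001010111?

AND: 1 only when both bits are 1
  0001011001
& 0001010111
------------
  0001010001
Decimal: 89 & 87 = 81



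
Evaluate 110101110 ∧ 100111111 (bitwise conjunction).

AND: 1 only when both bits are 1
  110101110
& 100111111
-----------
  100101110
Decimal: 430 & 319 = 302



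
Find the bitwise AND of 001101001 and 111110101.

AND: 1 only when both bits are 1
  001101001
& 111110101
-----------
  001100001
Decimal: 105 & 501 = 97



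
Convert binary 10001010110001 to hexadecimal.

Group into 4-bit nibbles from right:
  0010 = 2
  0010 = 2
  1011 = B
  0001 = 1
Result: 22B1



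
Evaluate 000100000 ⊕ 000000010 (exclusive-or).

XOR: 1 when bits differ
  000100000
^ 000000010
-----------
  000100010
Decimal: 32 ^ 2 = 34



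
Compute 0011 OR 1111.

OR: 1 when either bit is 1
  0011
| 1111
------
  1111
Decimal: 3 | 15 = 15



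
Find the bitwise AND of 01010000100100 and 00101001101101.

AND: 1 only when both bits are 1
  01010000100100
& 00101001101101
----------------
  00000000100100
Decimal: 5156 & 2669 = 36



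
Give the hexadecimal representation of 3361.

Using repeated division by 16 (digits 10–15 are A–F):
3361 ÷ 16 = 210 remainder 1
210 ÷ 16 = 13 remainder 2
13 ÷ 16 = 0 remainder 13 (D)
Reading remainders bottom to top: D21



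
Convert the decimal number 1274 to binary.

Using repeated division by 2:
1274 ÷ 2 = 637 remainder 0
637 ÷ 2 = 318 remainder 1
318 ÷ 2 = 159 remainder 0
159 ÷ 2 = 79 remainder 1
79 ÷ 2 = 39 remainder 1
39 ÷ 2 = 19 remainder 1
19 ÷ 2 = 9 remainder 1
9 ÷ 2 = 4 remainder 1
4 ÷ 2 = 2 remainder 0
2 ÷ 2 = 1 remainder 0
1 ÷ 2 = 0 remainder 1
Reading remainders bottom to top: 10011111010



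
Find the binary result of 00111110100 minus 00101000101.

Method 1 - Direct subtraction (column by column from the right: bit − bit − borrow-in; if negative, add 2 and borrow 1 from the next column):
borrow: 00000011110
        00111110100
-       00101000101
-------------------
        00010101111

Method 2 - Add two's complement:
Two's complement of 00101000101: invert → 11010111010, add 1 → 11010111011
  00111110100
+ 11010111011
-------------
 100010101111  (end carry out of the top bit = 1)
Discarding the end carry: 00010101111
Decimal check:
  00111110100 = 256 + 128 + 64 + 32 + 16 + 4 = 500
  00101000101 = 256 + 64 + 4 + 1 = 325
  500 - 325 = 175, and 00010101111 = 128 + 32 + 8 + 4 + 2 + 1 = 175 ✓



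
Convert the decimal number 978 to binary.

Using repeated division by 2:
978 ÷ 2 = 489 remainder 0
489 ÷ 2 = 244 remainder 1
244 ÷ 2 = 122 remainder 0
122 ÷ 2 = 61 remainder 0
61 ÷ 2 = 30 remainder 1
30 ÷ 2 = 15 remainder 0
15 ÷ 2 = 7 remainder 1
7 ÷ 2 = 3 remainder 1
3 ÷ 2 = 1 remainder 1
1 ÷ 2 = 0 remainder 1
Reading remainders bottom to top: 1111010010



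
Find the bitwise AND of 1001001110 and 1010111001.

AND: 1 only when both bits are 1
  1001001110
& 1010111001
------------
  1000001000
Decimal: 590 & 697 = 520



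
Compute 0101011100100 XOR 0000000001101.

XOR: 1 when bits differ
  0101011100100
^ 0000000001101
---------------
  0101011101001
Decimal: 2788 ^ 13 = 2793



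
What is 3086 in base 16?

Using repeated division by 16 (digits 10–15 are A–F):
3086 ÷ 16 = 192 remainder 14 (E)
192 ÷ 16 = 12 remainder 0
12 ÷ 16 = 0 remainder 12 (C)
Reading remainders bottom to top: C0E



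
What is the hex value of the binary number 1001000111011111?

Group into 4-bit nibbles from right:
  1001 = 9
  0001 = 1
  1101 = D
  1111 = F
Result: 91DF



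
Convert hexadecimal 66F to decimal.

Expand by place value (powers of 16):
Digit values: F = 15
66F = 6 × 16^2 + 6 × 16^1 + 15 × 16^0
= 6 × 256 + 6 × 16 + 15 × 1
= 1536 + 96 + 15
= 1647



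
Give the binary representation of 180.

Using repeated division by 2:
180 ÷ 2 = 90 remainder 0
90 ÷ 2 = 45 remainder 0
45 ÷ 2 = 22 remainder 1
22 ÷ 2 = 11 remainder 0
11 ÷ 2 = 5 remainder 1
5 ÷ 2 = 2 remainder 1
2 ÷ 2 = 1 remainder 0
1 ÷ 2 = 0 remainder 1
Reading remainders bottom to top: 10110100



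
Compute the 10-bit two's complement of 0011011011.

Original: 0011011011
Step 1 - Invert all bits: 1100100100
Step 2 - Add 1: 1100100101
Verification: 0011011011 + 1100100101 = 10000000000; discarding the end carry (carry out of the top bit) leaves the 10-bit value 0000000000, as required for x + (-x)



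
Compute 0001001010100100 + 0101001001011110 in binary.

Add column by column from the right: bit + bit + carry-in; write the sum mod 2, carry 1 when the sum is 2 or 3.
carry:  0010010111111000
        0001001010100100
+       0101001001011110
------------------------
       00110010100000010
(the carry out of the leftmost column, 0, becomes the leading bit)
Decimal check:
  0001001010100100 = 4096 + 512 + 128 + 32 + 4 = 4772
  0101001001011110 = 16384 + 4096 + 512 + 64 + 16 + 8 + 4 + 2 = 21086
  4772 + 21086 = 25858, and 00110010100000010 = 16384 + 8192 + 1024 + 256 + 2 = 25858 ✓



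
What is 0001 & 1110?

AND: 1 only when both bits are 1
  0001
& 1110
------
  0000
Decimal: 1 & 14 = 0



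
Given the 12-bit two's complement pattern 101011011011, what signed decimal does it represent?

Binary: 101011011011
Sign bit: 1 (negative)
Invert: 010100100100
Add 1:  010100100101
Magnitude: 010100100101 = 1024 + 256 + 32 + 4 + 1 = 1317
Value: -1317



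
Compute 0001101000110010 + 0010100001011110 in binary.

Add column by column from the right: bit + bit + carry-in; write the sum mod 2, carry 1 when the sum is 2 or 3.
carry:  0111000011111100
        0001101000110010
+       0010100001011110
------------------------
       00100001010010000
(the carry out of the leftmost column, 0, becomes the leading bit)
Decimal check:
  0001101000110010 = 4096 + 2048 + 512 + 32 + 16 + 2 = 6706
  0010100001011110 = 8192 + 2048 + 64 + 16 + 8 + 4 + 2 = 10334
  6706 + 10334 = 17040, and 00100001010010000 = 16384 + 512 + 128 + 16 = 17040 ✓



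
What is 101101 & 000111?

AND: 1 only when both bits are 1
  101101
& 000111
--------
  000101
Decimal: 45 & 7 = 5



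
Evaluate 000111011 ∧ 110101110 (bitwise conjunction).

AND: 1 only when both bits are 1
  000111011
& 110101110
-----------
  000101010
Decimal: 59 & 430 = 42



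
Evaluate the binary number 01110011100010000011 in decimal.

Sum of powers of 2 for each 1-bit:
2^0 + 2^1 + 2^7 + 2^11 + 2^12 + 2^13 + 2^16 + 2^17 + 2^18
= 1 + 2 + 128 + 2048 + 4096 + 8192 + 65536 + 131072 + 262144
= 473219



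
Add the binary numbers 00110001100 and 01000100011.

Add column by column from the right: bit + bit + carry-in; write the sum mod 2, carry 1 when the sum is 2 or 3.
carry:  00000000000
        00110001100
+       01000100011
-------------------
       001110101111
(the carry out of the leftmost column, 0, becomes the leading bit)
Decimal check:
  00110001100 = 256 + 128 + 8 + 4 = 396
  01000100011 = 512 + 32 + 2 + 1 = 547
  396 + 547 = 943, and 001110101111 = 512 + 256 + 128 + 32 + 8 + 4 + 2 + 1 = 943 ✓



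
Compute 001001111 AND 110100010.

AND: 1 only when both bits are 1
  001001111
& 110100010
-----------
  000000010
Decimal: 79 & 418 = 2



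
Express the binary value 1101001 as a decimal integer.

Sum of powers of 2 for each 1-bit:
2^0 + 2^3 + 2^5 + 2^6
= 1 + 8 + 32 + 64
= 105



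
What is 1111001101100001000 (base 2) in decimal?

Sum of powers of 2 for each 1-bit:
2^3 + 2^8 + 2^9 + 2^11 + 2^12 + 2^15 + 2^16 + 2^17 + 2^18
= 8 + 256 + 512 + 2048 + 4096 + 32768 + 65536 + 131072 + 262144
= 498440



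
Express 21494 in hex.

Using repeated division by 16 (digits 10–15 are A–F):
21494 ÷ 16 = 1343 remainder 6
1343 ÷ 16 = 83 remainder 15 (F)
83 ÷ 16 = 5 remainder 3
5 ÷ 16 = 0 remainder 5
Reading remainders bottom to top: 53F6



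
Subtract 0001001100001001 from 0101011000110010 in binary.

Method 1 - Direct subtraction (column by column from the right: bit − bit − borrow-in; if negative, add 2 and borrow 1 from the next column):
borrow: 0000011000010010
        0101011000110010
-       0001001100001001
------------------------
        0100001100101001

Method 2 - Add two's complement:
Two's complement of 0001001100001001: invert → 1110110011110110, add 1 → 1110110011110111
  0101011000110010
+ 1110110011110111
------------------
 10100001100101001  (end carry out of the top bit = 1)
Discarding the end carry: 0100001100101001
Decimal check:
  0101011000110010 = 16384 + 4096 + 1024 + 512 + 32 + 16 + 2 = 22066
  0001001100001001 = 4096 + 512 + 256 + 8 + 1 = 4873
  22066 - 4873 = 17193, and 0100001100101001 = 16384 + 512 + 256 + 32 + 8 + 1 = 17193 ✓



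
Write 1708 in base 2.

Using repeated division by 2:
1708 ÷ 2 = 854 remainder 0
854 ÷ 2 = 427 remainder 0
427 ÷ 2 = 213 remainder 1
213 ÷ 2 = 106 remainder 1
106 ÷ 2 = 53 remainder 0
53 ÷ 2 = 26 remainder 1
26 ÷ 2 = 13 remainder 0
13 ÷ 2 = 6 remainder 1
6 ÷ 2 = 3 remainder 0
3 ÷ 2 = 1 remainder 1
1 ÷ 2 = 0 remainder 1
Reading remainders bottom to top: 11010101100



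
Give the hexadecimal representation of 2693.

Using repeated division by 16 (digits 10–15 are A–F):
2693 ÷ 16 = 168 remainder 5
168 ÷ 16 = 10 remainder 8
10 ÷ 16 = 0 remainder 10 (A)
Reading remainders bottom to top: A85



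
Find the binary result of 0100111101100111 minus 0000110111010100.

Method 1 - Direct subtraction (column by column from the right: bit − bit − borrow-in; if negative, add 2 and borrow 1 from the next column):
borrow: 0000001100100000
        0100111101100111
-       0000110111010100
------------------------
        0100000110010011

Method 2 - Add two's complement:
Two's complement of 0000110111010100: invert → 1111001000101011, add 1 → 1111001000101100
  0100111101100111
+ 1111001000101100
------------------
 10100000110010011  (end carry out of the top bit = 1)
Discarding the end carry: 0100000110010011
Decimal check:
  0100111101100111 = 16384 + 2048 + 1024 + 512 + 256 + 64 + 32 + 4 + 2 + 1 = 20327
  0000110111010100 = 2048 + 1024 + 256 + 128 + 64 + 16 + 4 = 3540
  20327 - 3540 = 16787, and 0100000110010011 = 16384 + 256 + 128 + 16 + 2 + 1 = 16787 ✓



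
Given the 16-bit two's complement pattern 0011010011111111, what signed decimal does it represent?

Binary: 0011010011111111
Sign bit: 0 (non-negative)
Read directly as an unsigned value:
0011010011111111 = 8192 + 4096 + 1024 + 128 + 64 + 32 + 16 + 8 + 4 + 2 + 1 = 13567
Value: 13567



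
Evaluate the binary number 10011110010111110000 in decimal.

Sum of powers of 2 for each 1-bit:
2^4 + 2^5 + 2^6 + 2^7 + 2^8 + 2^10 + 2^13 + 2^14 + 2^15 + 2^16 + 2^19
= 16 + 32 + 64 + 128 + 256 + 1024 + 8192 + 16384 + 32768 + 65536 + 524288
= 648688



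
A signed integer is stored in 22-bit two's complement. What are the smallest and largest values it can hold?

For 22-bit two's complement:
Minimum: -2^21 = -2097152
Maximum: 2^21 - 1 = 2097151



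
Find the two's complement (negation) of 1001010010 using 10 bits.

Original (sign bit 1, negative): 1001010010
Step 1 - Invert all bits: 0110101101
Step 2 - Add 1: 0110101110
Verification: 1001010010 + 0110101110 = 10000000000; discarding the end carry (carry out of the top bit) leaves the 10-bit value 0000000000, as required for x + (-x)



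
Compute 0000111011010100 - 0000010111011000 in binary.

Method 1 - Direct subtraction (column by column from the right: bit − bit − borrow-in; if negative, add 2 and borrow 1 from the next column):
borrow: 0000001111110000
        0000111011010100
-       0000010111011000
------------------------
        0000100011111100

Method 2 - Add two's complement:
Two's complement of 0000010111011000: invert → 1111101000100111, add 1 → 1111101000101000
  0000111011010100
+ 1111101000101000
------------------
 10000100011111100  (end carry out of the top bit = 1)
Discarding the end carry: 0000100011111100
Decimal check:
  0000111011010100 = 2048 + 1024 + 512 + 128 + 64 + 16 + 4 = 3796
  0000010111011000 = 1024 + 256 + 128 + 64 + 16 + 8 = 1496
  3796 - 1496 = 2300, and 0000100011111100 = 2048 + 128 + 64 + 32 + 16 + 8 + 4 = 2300 ✓



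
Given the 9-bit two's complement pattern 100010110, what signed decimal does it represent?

Binary: 100010110
Sign bit: 1 (negative)
Invert: 011101001
Add 1:  011101010
Magnitude: 011101010 = 128 + 64 + 32 + 8 + 2 = 234
Value: -234



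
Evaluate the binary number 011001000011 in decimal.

Sum of powers of 2 for each 1-bit:
2^0 + 2^1 + 2^6 + 2^9 + 2^10
= 1 + 2 + 64 + 512 + 1024
= 1603



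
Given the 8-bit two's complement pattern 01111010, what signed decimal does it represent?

Binary: 01111010
Sign bit: 0 (non-negative)
Read directly as an unsigned value:
01111010 = 64 + 32 + 16 + 8 + 2 = 122
Value: 122



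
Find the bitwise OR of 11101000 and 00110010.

OR: 1 when either bit is 1
  11101000
| 00110010
----------
  11111010
Decimal: 232 | 50 = 250



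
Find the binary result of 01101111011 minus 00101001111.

Method 1 - Direct subtraction (column by column from the right: bit − bit − borrow-in; if negative, add 2 and borrow 1 from the next column):
borrow: 00000011000
        01101111011
-       00101001111
-------------------
        01000101100

Method 2 - Add two's complement:
Two's complement of 00101001111: invert → 11010110000, add 1 → 11010110001
  01101111011
+ 11010110001
-------------
 101000101100  (end carry out of the top bit = 1)
Discarding the end carry: 01000101100
Decimal check:
  01101111011 = 512 + 256 + 64 + 32 + 16 + 8 + 2 + 1 = 891
  00101001111 = 256 + 64 + 8 + 4 + 2 + 1 = 335
  891 - 335 = 556, and 01000101100 = 512 + 32 + 8 + 4 = 556 ✓



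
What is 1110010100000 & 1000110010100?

AND: 1 only when both bits are 1
  1110010100000
& 1000110010100
---------------
  1000010000000
Decimal: 7328 & 4500 = 4224



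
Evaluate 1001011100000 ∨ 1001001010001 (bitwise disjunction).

OR: 1 when either bit is 1
  1001011100000
| 1001001010001
---------------
  1001011110001
Decimal: 4832 | 4689 = 4849



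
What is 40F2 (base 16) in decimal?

Expand by place value (powers of 16):
Digit values: F = 15
40F2 = 4 × 16^3 + 0 × 16^2 + 15 × 16^1 + 2 × 16^0
= 4 × 4096 + 0 × 256 + 15 × 16 + 2 × 1
= 16384 + 0 + 240 + 2
= 16626



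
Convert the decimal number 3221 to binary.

Using repeated division by 2:
3221 ÷ 2 = 1610 remainder 1
1610 ÷ 2 = 805 remainder 0
805 ÷ 2 = 402 remainder 1
402 ÷ 2 = 201 remainder 0
201 ÷ 2 = 100 remainder 1
100 ÷ 2 = 50 remainder 0
50 ÷ 2 = 25 remainder 0
25 ÷ 2 = 12 remainder 1
12 ÷ 2 = 6 remainder 0
6 ÷ 2 = 3 remainder 0
3 ÷ 2 = 1 remainder 1
1 ÷ 2 = 0 remainder 1
Reading remainders bottom to top: 110010010101



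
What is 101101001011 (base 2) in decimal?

Sum of powers of 2 for each 1-bit:
2^0 + 2^1 + 2^3 + 2^6 + 2^8 + 2^9 + 2^11
= 1 + 2 + 8 + 64 + 256 + 512 + 2048
= 2891



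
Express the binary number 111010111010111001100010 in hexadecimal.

Group into 4-bit nibbles from right:
  1110 = E
  1011 = B
  1010 = A
  1110 = E
  0110 = 6
  0010 = 2
Result: EBAE62



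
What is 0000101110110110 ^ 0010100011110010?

XOR: 1 when bits differ
  0000101110110110
^ 0010100011110010
------------------
  0010001101000100
Decimal: 2998 ^ 10482 = 9028



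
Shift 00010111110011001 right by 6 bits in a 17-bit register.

Original: 00010111110011001 (decimal 12185)
Shift right by 6 positions
Drop the 6 low bits; fill with zeros on the left
Result: 00000000010111110 (decimal 190)
Equivalent: 12185 >> 6 = 12185 ÷ 2^6 = 190



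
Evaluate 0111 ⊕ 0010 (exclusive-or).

XOR: 1 when bits differ
  0111
^ 0010
------
  0101
Decimal: 7 ^ 2 = 5



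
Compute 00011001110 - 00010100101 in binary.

Method 1 - Direct subtraction (column by column from the right: bit − bit − borrow-in; if negative, add 2 and borrow 1 from the next column):
borrow: 00001000010
        00011001110
-       00010100101
-------------------
        00000101001

Method 2 - Add two's complement:
Two's complement of 00010100101: invert → 11101011010, add 1 → 11101011011
  00011001110
+ 11101011011
-------------
 100000101001  (end carry out of the top bit = 1)
Discarding the end carry: 00000101001
Decimal check:
  00011001110 = 128 + 64 + 8 + 4 + 2 = 206
  00010100101 = 128 + 32 + 4 + 1 = 165
  206 - 165 = 41, and 00000101001 = 32 + 8 + 1 = 41 ✓



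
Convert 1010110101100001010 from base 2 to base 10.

Sum of powers of 2 for each 1-bit:
2^1 + 2^3 + 2^8 + 2^9 + 2^11 + 2^13 + 2^14 + 2^16 + 2^18
= 2 + 8 + 256 + 512 + 2048 + 8192 + 16384 + 65536 + 262144
= 355082



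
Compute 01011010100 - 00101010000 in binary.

Method 1 - Direct subtraction (column by column from the right: bit − bit − borrow-in; if negative, add 2 and borrow 1 from the next column):
borrow: 01000000000
        01011010100
-       00101010000
-------------------
        00110000100

Method 2 - Add two's complement:
Two's complement of 00101010000: invert → 11010101111, add 1 → 11010110000
  01011010100
+ 11010110000
-------------
 100110000100  (end carry out of the top bit = 1)
Discarding the end carry: 00110000100
Decimal check:
  01011010100 = 512 + 128 + 64 + 16 + 4 = 724
  00101010000 = 256 + 64 + 16 = 336
  724 - 336 = 388, and 00110000100 = 256 + 128 + 4 = 388 ✓



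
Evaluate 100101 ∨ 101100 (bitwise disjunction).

OR: 1 when either bit is 1
  100101
| 101100
--------
  101101
Decimal: 37 | 44 = 45



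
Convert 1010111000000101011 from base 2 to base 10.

Sum of powers of 2 for each 1-bit:
2^0 + 2^1 + 2^3 + 2^5 + 2^12 + 2^13 + 2^14 + 2^16 + 2^18
= 1 + 2 + 8 + 32 + 4096 + 8192 + 16384 + 65536 + 262144
= 356395



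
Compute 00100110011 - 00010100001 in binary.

Method 1 - Direct subtraction (column by column from the right: bit − bit − borrow-in; if negative, add 2 and borrow 1 from the next column):
borrow: 00100000000
        00100110011
-       00010100001
-------------------
        00010010010

Method 2 - Add two's complement:
Two's complement of 00010100001: invert → 11101011110, add 1 → 11101011111
  00100110011
+ 11101011111
-------------
 100010010010  (end carry out of the top bit = 1)
Discarding the end carry: 00010010010
Decimal check:
  00100110011 = 256 + 32 + 16 + 2 + 1 = 307
  00010100001 = 128 + 32 + 1 = 161
  307 - 161 = 146, and 00010010010 = 128 + 16 + 2 = 146 ✓



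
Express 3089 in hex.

Using repeated division by 16 (digits 10–15 are A–F):
3089 ÷ 16 = 193 remainder 1
193 ÷ 16 = 12 remainder 1
12 ÷ 16 = 0 remainder 12 (C)
Reading remainders bottom to top: C11



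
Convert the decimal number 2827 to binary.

Using repeated division by 2:
2827 ÷ 2 = 1413 remainder 1
1413 ÷ 2 = 706 remainder 1
706 ÷ 2 = 353 remainder 0
353 ÷ 2 = 176 remainder 1
176 ÷ 2 = 88 remainder 0
88 ÷ 2 = 44 remainder 0
44 ÷ 2 = 22 remainder 0
22 ÷ 2 = 11 remainder 0
11 ÷ 2 = 5 remainder 1
5 ÷ 2 = 2 remainder 1
2 ÷ 2 = 1 remainder 0
1 ÷ 2 = 0 remainder 1
Reading remainders bottom to top: 101100001011



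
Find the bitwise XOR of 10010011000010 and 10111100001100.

XOR: 1 when bits differ
  10010011000010
^ 10111100001100
----------------
  00101111001110
Decimal: 9410 ^ 12044 = 3022



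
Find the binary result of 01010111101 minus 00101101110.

Method 1 - Direct subtraction (column by column from the right: bit − bit − borrow-in; if negative, add 2 and borrow 1 from the next column):
borrow: 01010011100
        01010111101
-       00101101110
-------------------
        00101001111

Method 2 - Add two's complement:
Two's complement of 00101101110: invert → 11010010001, add 1 → 11010010010
  01010111101
+ 11010010010
-------------
 100101001111  (end carry out of the top bit = 1)
Discarding the end carry: 00101001111
Decimal check:
  01010111101 = 512 + 128 + 32 + 16 + 8 + 4 + 1 = 701
  00101101110 = 256 + 64 + 32 + 8 + 4 + 2 = 366
  701 - 366 = 335, and 00101001111 = 256 + 64 + 8 + 4 + 2 + 1 = 335 ✓



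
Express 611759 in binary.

Using repeated division by 2:
611759 ÷ 2 = 305879 remainder 1
305879 ÷ 2 = 152939 remainder 1
152939 ÷ 2 = 76469 remainder 1
76469 ÷ 2 = 38234 remainder 1
38234 ÷ 2 = 19117 remainder 0
19117 ÷ 2 = 9558 remainder 1
9558 ÷ 2 = 4779 remainder 0
4779 ÷ 2 = 2389 remainder 1
2389 ÷ 2 = 1194 remainder 1
1194 ÷ 2 = 597 remainder 0
597 ÷ 2 = 298 remainder 1
298 ÷ 2 = 149 remainder 0
149 ÷ 2 = 74 remainder 1
74 ÷ 2 = 37 remainder 0
37 ÷ 2 = 18 remainder 1
18 ÷ 2 = 9 remainder 0
9 ÷ 2 = 4 remainder 1
4 ÷ 2 = 2 remainder 0
2 ÷ 2 = 1 remainder 0
1 ÷ 2 = 0 remainder 1
Reading remainders bottom to top: 10010101010110101111



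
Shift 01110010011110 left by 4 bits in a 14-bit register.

Original: 01110010011110 (decimal 7326)
Shift left by 4 positions
Append 4 zeros on the right and drop the 4 high bits that overflow the 14-bit width
Result: 00100111100000 (decimal 2528)
Equivalent: 7326 << 4 = 7326 × 2^4 = 117216, truncated to 14 bits = 2528



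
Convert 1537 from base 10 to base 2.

Using repeated division by 2:
1537 ÷ 2 = 768 remainder 1
768 ÷ 2 = 384 remainder 0
384 ÷ 2 = 192 remainder 0
192 ÷ 2 = 96 remainder 0
96 ÷ 2 = 48 remainder 0
48 ÷ 2 = 24 remainder 0
24 ÷ 2 = 12 remainder 0
12 ÷ 2 = 6 remainder 0
6 ÷ 2 = 3 remainder 0
3 ÷ 2 = 1 remainder 1
1 ÷ 2 = 0 remainder 1
Reading remainders bottom to top: 11000000001



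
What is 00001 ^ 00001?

XOR: 1 when bits differ
  00001
^ 00001
-------
  00000
Decimal: 1 ^ 1 = 0



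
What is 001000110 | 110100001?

OR: 1 when either bit is 1
  001000110
| 110100001
-----------
  111100111
Decimal: 70 | 417 = 487



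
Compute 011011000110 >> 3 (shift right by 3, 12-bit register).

Original: 011011000110 (decimal 1734)
Shift right by 3 positions
Drop the 3 low bits; fill with zeros on the left
Result: 000011011000 (decimal 216)
Equivalent: 1734 >> 3 = 1734 ÷ 2^3 = 216



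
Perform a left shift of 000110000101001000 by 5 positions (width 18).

Original: 000110000101001000 (decimal 24904)
Shift left by 5 positions
Append 5 zeros on the right and drop the 5 high bits that overflow the 18-bit width
Result: 000010100100000000 (decimal 10496)
Equivalent: 24904 << 5 = 24904 × 2^5 = 796928, truncated to 18 bits = 10496



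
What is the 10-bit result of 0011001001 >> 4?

Original: 0011001001 (decimal 201)
Shift right by 4 positions
Drop the 4 low bits; fill with zeros on the left
Result: 0000001100 (decimal 12)
Equivalent: 201 >> 4 = 201 ÷ 2^4 = 12



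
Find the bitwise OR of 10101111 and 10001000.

OR: 1 when either bit is 1
  10101111
| 10001000
----------
  10101111
Decimal: 175 | 136 = 175



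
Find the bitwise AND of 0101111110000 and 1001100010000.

AND: 1 only when both bits are 1
  0101111110000
& 1001100010000
---------------
  0001100010000
Decimal: 3056 & 4880 = 784



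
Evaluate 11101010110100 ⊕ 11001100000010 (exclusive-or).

XOR: 1 when bits differ
  11101010110100
^ 11001100000010
----------------
  00100110110110
Decimal: 15028 ^ 13058 = 2486



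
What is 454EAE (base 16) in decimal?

Expand by place value (powers of 16):
Digit values: E = 14, A = 10
454EAE = 4 × 16^5 + 5 × 16^4 + 4 × 16^3 + 14 × 16^2 + 10 × 16^1 + 14 × 16^0
= 4 × 1048576 + 5 × 65536 + 4 × 4096 + 14 × 256 + 10 × 16 + 14 × 1
= 4194304 + 327680 + 16384 + 3584 + 160 + 14
= 4542126



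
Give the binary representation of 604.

Using repeated division by 2:
604 ÷ 2 = 302 remainder 0
302 ÷ 2 = 151 remainder 0
151 ÷ 2 = 75 remainder 1
75 ÷ 2 = 37 remainder 1
37 ÷ 2 = 18 remainder 1
18 ÷ 2 = 9 remainder 0
9 ÷ 2 = 4 remainder 1
4 ÷ 2 = 2 remainder 0
2 ÷ 2 = 1 remainder 0
1 ÷ 2 = 0 remainder 1
Reading remainders bottom to top: 1001011100



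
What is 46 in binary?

Using repeated division by 2:
46 ÷ 2 = 23 remainder 0
23 ÷ 2 = 11 remainder 1
11 ÷ 2 = 5 remainder 1
5 ÷ 2 = 2 remainder 1
2 ÷ 2 = 1 remainder 0
1 ÷ 2 = 0 remainder 1
Reading remainders bottom to top: 101110



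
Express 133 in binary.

Using repeated division by 2:
133 ÷ 2 = 66 remainder 1
66 ÷ 2 = 33 remainder 0
33 ÷ 2 = 16 remainder 1
16 ÷ 2 = 8 remainder 0
8 ÷ 2 = 4 remainder 0
4 ÷ 2 = 2 remainder 0
2 ÷ 2 = 1 remainder 0
1 ÷ 2 = 0 remainder 1
Reading remainders bottom to top: 10000101



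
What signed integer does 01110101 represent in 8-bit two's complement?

Binary: 01110101
Sign bit: 0 (non-negative)
Read directly as an unsigned value:
01110101 = 64 + 32 + 16 + 4 + 1 = 117
Value: 117



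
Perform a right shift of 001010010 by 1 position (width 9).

Original: 001010010 (decimal 82)
Shift right by 1 position
Drop the 1 low bit; fill with zero on the left
Result: 000101001 (decimal 41)
Equivalent: 82 >> 1 = 82 ÷ 2^1 = 41



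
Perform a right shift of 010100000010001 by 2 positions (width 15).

Original: 010100000010001 (decimal 10257)
Shift right by 2 positions
Drop the 2 low bits; fill with zeros on the left
Result: 000101000000100 (decimal 2564)
Equivalent: 10257 >> 2 = 10257 ÷ 2^2 = 2564



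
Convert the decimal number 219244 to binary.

Using repeated division by 2:
219244 ÷ 2 = 109622 remainder 0
109622 ÷ 2 = 54811 remainder 0
54811 ÷ 2 = 27405 remainder 1
27405 ÷ 2 = 13702 remainder 1
13702 ÷ 2 = 6851 remainder 0
6851 ÷ 2 = 3425 remainder 1
3425 ÷ 2 = 1712 remainder 1
1712 ÷ 2 = 856 remainder 0
856 ÷ 2 = 428 remainder 0
428 ÷ 2 = 214 remainder 0
214 ÷ 2 = 107 remainder 0
107 ÷ 2 = 53 remainder 1
53 ÷ 2 = 26 remainder 1
26 ÷ 2 = 13 remainder 0
13 ÷ 2 = 6 remainder 1
6 ÷ 2 = 3 remainder 0
3 ÷ 2 = 1 remainder 1
1 ÷ 2 = 0 remainder 1
Reading remainders bottom to top: 110101100001101100



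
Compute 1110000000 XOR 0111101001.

XOR: 1 when bits differ
  1110000000
^ 0111101001
------------
  1001101001
Decimal: 896 ^ 489 = 617



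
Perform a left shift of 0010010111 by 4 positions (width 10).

Original: 0010010111 (decimal 151)
Shift left by 4 positions
Append 4 zeros on the right and drop the 4 high bits that overflow the 10-bit width
Result: 0101110000 (decimal 368)
Equivalent: 151 << 4 = 151 × 2^4 = 2416, truncated to 10 bits = 368



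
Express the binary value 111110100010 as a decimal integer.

Sum of powers of 2 for each 1-bit:
2^1 + 2^5 + 2^7 + 2^8 + 2^9 + 2^10 + 2^11
= 2 + 32 + 128 + 256 + 512 + 1024 + 2048
= 4002



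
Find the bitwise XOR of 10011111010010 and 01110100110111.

XOR: 1 when bits differ
  10011111010010
^ 01110100110111
----------------
  11101011100101
Decimal: 10194 ^ 7479 = 15077



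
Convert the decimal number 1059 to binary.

Using repeated division by 2:
1059 ÷ 2 = 529 remainder 1
529 ÷ 2 = 264 remainder 1
264 ÷ 2 = 132 remainder 0
132 ÷ 2 = 66 remainder 0
66 ÷ 2 = 33 remainder 0
33 ÷ 2 = 16 remainder 1
16 ÷ 2 = 8 remainder 0
8 ÷ 2 = 4 remainder 0
4 ÷ 2 = 2 remainder 0
2 ÷ 2 = 1 remainder 0
1 ÷ 2 = 0 remainder 1
Reading remainders bottom to top: 10000100011



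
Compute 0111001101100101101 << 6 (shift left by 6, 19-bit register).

Original: 0111001101100101101 (decimal 236333)
Shift left by 6 positions
Append 6 zeros on the right and drop the 6 high bits that overflow the 19-bit width
Result: 1101100101101000000 (decimal 445248)
Equivalent: 236333 << 6 = 236333 × 2^6 = 15125312, truncated to 19 bits = 445248



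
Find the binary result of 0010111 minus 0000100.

Method 1 - Direct subtraction (column by column from the right: bit − bit − borrow-in; if negative, add 2 and borrow 1 from the next column):
borrow: 0000000
        0010111
-       0000100
---------------
        0010011

Method 2 - Add two's complement:
Two's complement of 0000100: invert → 1111011, add 1 → 1111100
  0010111
+ 1111100
---------
 10010011  (end carry out of the top bit = 1)
Discarding the end carry: 0010011
Decimal check:
  0010111 = 16 + 4 + 2 + 1 = 23
  0000100 = 4
  23 - 4 = 19, and 0010011 = 16 + 2 + 1 = 19 ✓



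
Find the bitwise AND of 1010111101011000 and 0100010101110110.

AND: 1 only when both bits are 1
  1010111101011000
& 0100010101110110
------------------
  0000010101010000
Decimal: 44888 & 17782 = 1360



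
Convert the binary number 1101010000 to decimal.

Sum of powers of 2 for each 1-bit:
2^4 + 2^6 + 2^8 + 2^9
= 16 + 64 + 256 + 512
= 848



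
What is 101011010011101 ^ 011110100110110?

XOR: 1 when bits differ
  101011010011101
^ 011110100110110
-----------------
  110101110101011
Decimal: 22173 ^ 15670 = 27563



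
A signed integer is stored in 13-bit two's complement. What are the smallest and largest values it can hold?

For 13-bit two's complement:
Minimum: -2^12 = -4096
Maximum: 2^12 - 1 = 4095



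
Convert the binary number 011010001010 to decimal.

Sum of powers of 2 for each 1-bit:
2^1 + 2^3 + 2^7 + 2^9 + 2^10
= 2 + 8 + 128 + 512 + 1024
= 1674



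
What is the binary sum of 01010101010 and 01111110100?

Add column by column from the right: bit + bit + carry-in; write the sum mod 2, carry 1 when the sum is 2 or 3.
carry:  11111000000
        01010101010
+       01111110100
-------------------
       011010011110
(the carry out of the leftmost column, 0, becomes the leading bit)
Decimal check:
  01010101010 = 512 + 128 + 32 + 8 + 2 = 682
  01111110100 = 512 + 256 + 128 + 64 + 32 + 16 + 4 = 1012
  682 + 1012 = 1694, and 011010011110 = 1024 + 512 + 128 + 16 + 8 + 4 + 2 = 1694 ✓



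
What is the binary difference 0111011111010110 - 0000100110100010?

Method 1 - Direct subtraction (column by column from the right: bit − bit − borrow-in; if negative, add 2 and borrow 1 from the next column):
borrow: 0001000001000000
        0111011111010110
-       0000100110100010
------------------------
        0110111000110100

Method 2 - Add two's complement:
Two's complement of 0000100110100010: invert → 1111011001011101, add 1 → 1111011001011110
  0111011111010110
+ 1111011001011110
------------------
 10110111000110100  (end carry out of the top bit = 1)
Discarding the end carry: 0110111000110100
Decimal check:
  0111011111010110 = 16384 + 8192 + 4096 + 1024 + 512 + 256 + 128 + 64 + 16 + 4 + 2 = 30678
  0000100110100010 = 2048 + 256 + 128 + 32 + 2 = 2466
  30678 - 2466 = 28212, and 0110111000110100 = 16384 + 8192 + 2048 + 1024 + 512 + 32 + 16 + 4 = 28212 ✓



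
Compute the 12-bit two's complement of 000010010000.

Original: 000010010000
Step 1 - Invert all bits: 111101101111
Step 2 - Add 1: 111101110000
Verification: 000010010000 + 111101110000 = 1000000000000; discarding the end carry (carry out of the top bit) leaves the 12-bit value 000000000000, as required for x + (-x)



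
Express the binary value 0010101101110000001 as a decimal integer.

Sum of powers of 2 for each 1-bit:
2^0 + 2^7 + 2^8 + 2^9 + 2^11 + 2^12 + 2^14 + 2^16
= 1 + 128 + 256 + 512 + 2048 + 4096 + 16384 + 65536
= 88961



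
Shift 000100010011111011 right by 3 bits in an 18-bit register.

Original: 000100010011111011 (decimal 17659)
Shift right by 3 positions
Drop the 3 low bits; fill with zeros on the left
Result: 000000100010011111 (decimal 2207)
Equivalent: 17659 >> 3 = 17659 ÷ 2^3 = 2207



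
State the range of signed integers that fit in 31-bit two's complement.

For 31-bit two's complement:
Minimum: -2^30 = -1073741824
Maximum: 2^30 - 1 = 1073741823



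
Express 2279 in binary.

Using repeated division by 2:
2279 ÷ 2 = 1139 remainder 1
1139 ÷ 2 = 569 remainder 1
569 ÷ 2 = 284 remainder 1
284 ÷ 2 = 142 remainder 0
142 ÷ 2 = 71 remainder 0
71 ÷ 2 = 35 remainder 1
35 ÷ 2 = 17 remainder 1
17 ÷ 2 = 8 remainder 1
8 ÷ 2 = 4 remainder 0
4 ÷ 2 = 2 remainder 0
2 ÷ 2 = 1 remainder 0
1 ÷ 2 = 0 remainder 1
Reading remainders bottom to top: 100011100111



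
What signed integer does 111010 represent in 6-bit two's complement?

Binary: 111010
Sign bit: 1 (negative)
Invert: 000101
Add 1:  000110
Magnitude: 000110 = 4 + 2 = 6
Value: -6



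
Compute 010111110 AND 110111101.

AND: 1 only when both bits are 1
  010111110
& 110111101
-----------
  010111100
Decimal: 190 & 445 = 188



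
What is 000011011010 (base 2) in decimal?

Sum of powers of 2 for each 1-bit:
2^1 + 2^3 + 2^4 + 2^6 + 2^7
= 2 + 8 + 16 + 64 + 128
= 218



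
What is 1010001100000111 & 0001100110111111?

AND: 1 only when both bits are 1
  1010001100000111
& 0001100110111111
------------------
  0000000100000111
Decimal: 41735 & 6591 = 263



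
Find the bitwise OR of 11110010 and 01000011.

OR: 1 when either bit is 1
  11110010
| 01000011
----------
  11110011
Decimal: 242 | 67 = 243



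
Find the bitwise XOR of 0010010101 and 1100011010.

XOR: 1 when bits differ
  0010010101
^ 1100011010
------------
  1110001111
Decimal: 149 ^ 794 = 911



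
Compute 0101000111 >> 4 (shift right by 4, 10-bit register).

Original: 0101000111 (decimal 327)
Shift right by 4 positions
Drop the 4 low bits; fill with zeros on the left
Result: 0000010100 (decimal 20)
Equivalent: 327 >> 4 = 327 ÷ 2^4 = 20



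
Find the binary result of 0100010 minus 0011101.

Method 1 - Direct subtraction (column by column from the right: bit − bit − borrow-in; if negative, add 2 and borrow 1 from the next column):
borrow: 0111010
        0100010
-       0011101
---------------
        0000101

Method 2 - Add two's complement:
Two's complement of 0011101: invert → 1100010, add 1 → 1100011
  0100010
+ 1100011
---------
 10000101  (end carry out of the top bit = 1)
Discarding the end carry: 0000101
Decimal check:
  0100010 = 32 + 2 = 34
  0011101 = 16 + 8 + 4 + 1 = 29
  34 - 29 = 5, and 0000101 = 4 + 1 = 5 ✓

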